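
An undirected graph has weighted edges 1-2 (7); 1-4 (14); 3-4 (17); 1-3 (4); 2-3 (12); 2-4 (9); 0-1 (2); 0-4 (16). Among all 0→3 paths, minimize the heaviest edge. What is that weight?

A few of the 0→3 routes:
0→1→2→3: max(2, 7, 12) = 12
0→1→3: max(2, 4) = 4
0→1→4→2→3: max(2, 14, 9, 12) = 14
Best route has worst link 4.

4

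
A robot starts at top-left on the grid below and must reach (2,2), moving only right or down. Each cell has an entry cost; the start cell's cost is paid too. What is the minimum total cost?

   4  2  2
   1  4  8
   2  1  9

Path r0c0 r1c0 r2c0 r2c1 r2c2: 4 + 1 + 2 + 1 + 9 = 17.

17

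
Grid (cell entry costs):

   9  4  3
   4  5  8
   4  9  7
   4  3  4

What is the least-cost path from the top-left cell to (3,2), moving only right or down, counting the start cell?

Path [0,0]→[1,0]→[2,0]→[3,0]→[3,1]→[3,2]: 9 + 4 + 4 + 4 + 3 + 4 = 28.
(Top row then right column would cost 35.)

28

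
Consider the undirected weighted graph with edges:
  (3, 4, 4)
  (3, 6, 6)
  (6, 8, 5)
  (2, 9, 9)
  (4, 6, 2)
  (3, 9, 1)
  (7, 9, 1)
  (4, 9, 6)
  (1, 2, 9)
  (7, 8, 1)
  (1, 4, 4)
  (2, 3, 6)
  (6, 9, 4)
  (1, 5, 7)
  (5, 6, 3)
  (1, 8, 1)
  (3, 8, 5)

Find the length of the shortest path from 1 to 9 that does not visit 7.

Some routes from 1 to 9 avoiding 7:
1 -> 8 -> 3 -> 9: 1 + 5 + 1 = 7
1 -> 4 -> 3 -> 9: 4 + 4 + 1 = 9
1 -> 4 -> 6 -> 9: 4 + 2 + 4 = 10
1 -> 8 -> 6 -> 9: 1 + 5 + 4 = 10
1 -> 4 -> 9: 4 + 6 = 10
The minimum is 7.

7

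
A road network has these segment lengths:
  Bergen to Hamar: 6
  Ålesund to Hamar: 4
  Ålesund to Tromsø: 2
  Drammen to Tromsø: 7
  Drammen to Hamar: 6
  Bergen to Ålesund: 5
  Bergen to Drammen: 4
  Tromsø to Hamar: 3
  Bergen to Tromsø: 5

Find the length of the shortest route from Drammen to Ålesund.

9

A few of the Drammen→Ålesund routes:
Drammen→Bergen→Tromsø→Ålesund: 4 + 5 + 2 = 11
Drammen→Hamar→Ålesund: 6 + 4 = 10
Drammen→Hamar→Tromsø→Ålesund: 6 + 3 + 2 = 11
Drammen→Bergen→Ålesund: 4 + 5 = 9
Drammen→Tromsø→Ålesund: 7 + 2 = 9
The minimum is 9.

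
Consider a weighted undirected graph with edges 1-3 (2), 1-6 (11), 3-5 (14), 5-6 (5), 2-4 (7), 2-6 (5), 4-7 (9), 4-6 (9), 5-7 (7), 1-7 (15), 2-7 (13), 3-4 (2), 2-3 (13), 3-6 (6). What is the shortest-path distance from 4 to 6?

8

Comparing a few candidate routes:
4 -> 6: 9
4 -> 2 -> 6: 7 + 5 = 12
4 -> 3 -> 6: 2 + 6 = 8
Best route has total 8.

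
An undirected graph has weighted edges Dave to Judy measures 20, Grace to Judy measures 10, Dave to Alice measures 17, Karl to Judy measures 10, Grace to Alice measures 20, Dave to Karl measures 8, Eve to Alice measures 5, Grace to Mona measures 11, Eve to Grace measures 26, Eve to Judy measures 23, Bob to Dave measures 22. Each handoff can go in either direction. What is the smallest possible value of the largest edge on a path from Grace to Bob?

A few of the Grace→Bob routes:
Grace -> Alice -> Dave -> Bob: max(20, 17, 22) = 22
Grace -> Judy -> Dave -> Bob: max(10, 20, 22) = 22
Grace -> Judy -> Karl -> Dave -> Bob: max(10, 10, 8, 22) = 22
The minimum achievable maximum is 22.

22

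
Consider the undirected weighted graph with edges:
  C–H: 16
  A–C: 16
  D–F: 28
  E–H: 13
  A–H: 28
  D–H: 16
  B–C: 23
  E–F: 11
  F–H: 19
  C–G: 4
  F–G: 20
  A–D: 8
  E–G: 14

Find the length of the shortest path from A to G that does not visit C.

Comparing a few candidate routes:
A-D-F-G: 8 + 28 + 20 = 56
A-D-H-E-G: 8 + 16 + 13 + 14 = 51
A-H-E-G: 28 + 13 + 14 = 55
Shortest: 51.

51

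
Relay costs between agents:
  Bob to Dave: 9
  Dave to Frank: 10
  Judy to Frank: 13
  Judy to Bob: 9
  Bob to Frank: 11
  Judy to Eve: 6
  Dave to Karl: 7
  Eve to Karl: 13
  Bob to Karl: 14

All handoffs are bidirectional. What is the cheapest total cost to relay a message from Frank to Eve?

Some routes from Frank to Eve:
Frank - Dave - Karl - Eve: 10 + 7 + 13 = 30
Frank - Bob - Judy - Eve: 11 + 9 + 6 = 26
Frank - Judy - Eve: 13 + 6 = 19
The minimum is 19.

19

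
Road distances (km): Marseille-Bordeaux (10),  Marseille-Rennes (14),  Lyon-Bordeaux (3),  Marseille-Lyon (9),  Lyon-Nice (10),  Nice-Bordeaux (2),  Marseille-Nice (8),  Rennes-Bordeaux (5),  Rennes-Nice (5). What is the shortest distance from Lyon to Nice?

5

Comparing a few candidate routes:
Lyon → Nice: 10
Lyon → Bordeaux → Rennes → Nice: 3 + 5 + 5 = 13
Lyon → Bordeaux → Nice: 3 + 2 = 5
Lyon → Bordeaux → Marseille → Nice: 3 + 10 + 8 = 21
Lyon → Marseille → Nice: 9 + 8 = 17
Best route has total 5 km.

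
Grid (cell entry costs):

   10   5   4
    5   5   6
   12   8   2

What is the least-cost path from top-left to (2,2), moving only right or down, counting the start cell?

27

Best path: [0,0] -> [0,1] -> [0,2] -> [1,2] -> [2,2]
Cost: 10 + 5 + 4 + 6 + 2 = 27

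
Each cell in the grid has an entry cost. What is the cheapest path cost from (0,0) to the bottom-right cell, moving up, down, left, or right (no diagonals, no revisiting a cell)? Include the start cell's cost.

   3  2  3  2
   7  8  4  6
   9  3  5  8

Take [0,0]→[0,1]→[0,2]→[0,3]→[1,3]→[2,3] for a total of 3 + 2 + 3 + 2 + 6 + 8 = 24.

24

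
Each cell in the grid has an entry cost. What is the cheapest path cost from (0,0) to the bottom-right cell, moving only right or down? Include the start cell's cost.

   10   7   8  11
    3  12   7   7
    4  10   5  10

42

Cheapest: [0,0] → [1,0] → [2,0] → [2,1] → [2,2] → [2,3]
  10 + 3 + 4 + 10 + 5 + 10 = 42
For comparison, the top-then-right route costs 53.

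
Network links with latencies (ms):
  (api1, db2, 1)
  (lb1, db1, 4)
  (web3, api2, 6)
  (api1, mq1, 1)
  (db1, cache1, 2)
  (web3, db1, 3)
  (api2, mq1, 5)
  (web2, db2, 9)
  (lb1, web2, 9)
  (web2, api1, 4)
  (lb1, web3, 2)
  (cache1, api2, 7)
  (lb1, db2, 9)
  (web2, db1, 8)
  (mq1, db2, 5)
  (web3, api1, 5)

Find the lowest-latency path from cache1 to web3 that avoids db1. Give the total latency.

A few of the cache1→web3 routes:
cache1 → api2 → web3: 7 + 6 = 13
cache1 → api2 → mq1 → api1 → web3: 7 + 5 + 1 + 5 = 18
cache1 → api2 → mq1 → db2 → api1 → web3: 7 + 5 + 5 + 1 + 5 = 23
cache1 → api2 → mq1 → api1 → db2 → lb1 → web3: 7 + 5 + 1 + 1 + 9 + 2 = 25
Best route has total 13 ms.

13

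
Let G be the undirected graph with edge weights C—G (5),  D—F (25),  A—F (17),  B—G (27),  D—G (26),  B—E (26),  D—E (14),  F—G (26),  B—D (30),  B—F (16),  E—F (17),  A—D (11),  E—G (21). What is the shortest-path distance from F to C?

31

Some routes from F to C:
F → E → G → C: 17 + 21 + 5 = 43
F → G → C: 26 + 5 = 31
F → B → G → C: 16 + 27 + 5 = 48
Shortest: 31.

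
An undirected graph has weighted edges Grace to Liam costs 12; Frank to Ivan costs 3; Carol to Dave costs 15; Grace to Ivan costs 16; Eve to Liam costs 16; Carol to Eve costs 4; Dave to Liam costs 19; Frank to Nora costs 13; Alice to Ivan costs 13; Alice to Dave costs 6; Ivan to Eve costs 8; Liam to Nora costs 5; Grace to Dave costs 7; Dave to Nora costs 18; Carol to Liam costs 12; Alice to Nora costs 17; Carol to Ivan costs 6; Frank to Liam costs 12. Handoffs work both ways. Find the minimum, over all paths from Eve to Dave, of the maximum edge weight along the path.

12

Some routes from Eve to Dave:
Eve - Ivan - Carol - Liam - Grace - Dave: max(8, 6, 12, 12, 7) = 12
Eve - Carol - Ivan - Alice - Dave: max(4, 6, 13, 6) = 13
Eve - Carol - Ivan - Frank - Nora - Liam - Grace - Dave: max(4, 6, 3, 13, 5, 12, 7) = 13
Eve - Carol - Ivan - Frank - Liam - Grace - Dave: max(4, 6, 3, 12, 12, 7) = 12
Eve - Ivan - Frank - Liam - Grace - Dave: max(8, 3, 12, 12, 7) = 12
Eve - Carol - Liam - Grace - Dave: max(4, 12, 12, 7) = 12
The minimum achievable maximum is 12.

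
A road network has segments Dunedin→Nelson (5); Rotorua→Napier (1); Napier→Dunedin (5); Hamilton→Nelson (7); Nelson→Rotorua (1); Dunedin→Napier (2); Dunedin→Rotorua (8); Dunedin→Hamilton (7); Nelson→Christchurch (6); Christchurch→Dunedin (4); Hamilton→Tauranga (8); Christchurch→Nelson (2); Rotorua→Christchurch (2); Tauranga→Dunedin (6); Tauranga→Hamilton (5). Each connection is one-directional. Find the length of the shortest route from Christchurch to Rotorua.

3

Some routes from Christchurch to Rotorua:
Christchurch→Dunedin→Nelson→Rotorua: 4 + 5 + 1 = 10
Christchurch→Nelson→Rotorua: 2 + 1 = 3
Christchurch→Dunedin→Rotorua: 4 + 8 = 12
Best route has total 3 mi.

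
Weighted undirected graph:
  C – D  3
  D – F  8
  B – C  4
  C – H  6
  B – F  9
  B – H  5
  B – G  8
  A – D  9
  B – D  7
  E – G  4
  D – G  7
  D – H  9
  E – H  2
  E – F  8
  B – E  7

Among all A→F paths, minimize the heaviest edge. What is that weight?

9

Checking several routes:
A → D → H → E → G → B → F: max(9, 9, 2, 4, 8, 9) = 9
A → D → H → E → F: max(9, 9, 2, 8) = 9
A → D → H → C → B → G → E → F: max(9, 9, 6, 4, 8, 4, 8) = 9
A → D → H → C → B → E → F: max(9, 9, 6, 4, 7, 8) = 9
A → D → H → E → B → F: max(9, 9, 2, 7, 9) = 9
A → D → H → C → B → F: max(9, 9, 6, 4, 9) = 9
Best route has worst link 9.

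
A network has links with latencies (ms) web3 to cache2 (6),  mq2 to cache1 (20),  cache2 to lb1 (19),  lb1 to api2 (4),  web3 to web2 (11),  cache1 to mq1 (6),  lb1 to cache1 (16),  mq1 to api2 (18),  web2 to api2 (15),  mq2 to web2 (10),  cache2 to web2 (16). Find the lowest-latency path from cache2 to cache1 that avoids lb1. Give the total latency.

46

Routes from cache2 to cache1 avoiding lb1:
cache2 → web2 → mq2 → cache1: 16 + 10 + 20 = 46
cache2 → web3 → web2 → api2 → mq1 → cache1: 6 + 11 + 15 + 18 + 6 = 56
cache2 → web3 → web2 → mq2 → cache1: 6 + 11 + 10 + 20 = 47
cache2 → web2 → api2 → mq1 → cache1: 16 + 15 + 18 + 6 = 55
Best route has total 46 ms.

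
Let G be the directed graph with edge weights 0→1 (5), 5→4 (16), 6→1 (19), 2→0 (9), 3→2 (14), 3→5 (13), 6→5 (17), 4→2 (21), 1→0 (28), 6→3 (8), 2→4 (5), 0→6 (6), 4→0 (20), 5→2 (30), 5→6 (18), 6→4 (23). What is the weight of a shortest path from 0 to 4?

Some routes from 0 to 4:
0-6-5-4: 6 + 17 + 16 = 39
0-6-3-2-4: 6 + 8 + 14 + 5 = 33
0-6-3-5-4: 6 + 8 + 13 + 16 = 43
0-6-4: 6 + 23 = 29
The minimum is 29.

29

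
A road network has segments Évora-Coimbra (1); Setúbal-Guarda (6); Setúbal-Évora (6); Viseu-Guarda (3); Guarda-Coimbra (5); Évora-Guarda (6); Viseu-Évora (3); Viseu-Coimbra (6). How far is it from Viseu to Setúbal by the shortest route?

9

Some routes from Viseu to Setúbal:
Viseu - Évora - Coimbra - Guarda - Setúbal: 3 + 1 + 5 + 6 = 15
Viseu - Évora - Setúbal: 3 + 6 = 9
Viseu - Évora - Guarda - Setúbal: 3 + 6 + 6 = 15
Viseu - Coimbra - Évora - Setúbal: 6 + 1 + 6 = 13
Viseu - Guarda - Setúbal: 3 + 6 = 9
The minimum is 9 km.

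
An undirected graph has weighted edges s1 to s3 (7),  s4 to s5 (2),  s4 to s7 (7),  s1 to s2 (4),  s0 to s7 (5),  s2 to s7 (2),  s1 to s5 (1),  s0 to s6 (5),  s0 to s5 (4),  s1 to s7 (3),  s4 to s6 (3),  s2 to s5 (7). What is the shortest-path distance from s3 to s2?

11

Some routes from s3 to s2:
s3 → s1 → s2: 7 + 4 = 11
s3 → s1 → s7 → s2: 7 + 3 + 2 = 12
s3 → s1 → s5 → s2: 7 + 1 + 7 = 15
s3 → s1 → s5 → s4 → s7 → s2: 7 + 1 + 2 + 7 + 2 = 19
Best route has total 11.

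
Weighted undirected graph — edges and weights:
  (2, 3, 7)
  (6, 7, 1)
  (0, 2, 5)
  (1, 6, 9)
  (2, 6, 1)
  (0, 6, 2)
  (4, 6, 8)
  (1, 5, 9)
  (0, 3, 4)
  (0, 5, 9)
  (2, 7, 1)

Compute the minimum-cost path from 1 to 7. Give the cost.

A few of the 1→7 routes:
1 -> 6 -> 0 -> 2 -> 7: 9 + 2 + 5 + 1 = 17
1 -> 5 -> 0 -> 6 -> 2 -> 7: 9 + 9 + 2 + 1 + 1 = 22
1 -> 5 -> 0 -> 6 -> 7: 9 + 9 + 2 + 1 = 21
1 -> 6 -> 2 -> 7: 9 + 1 + 1 = 11
1 -> 6 -> 7: 9 + 1 = 10
Best route has total 10.

10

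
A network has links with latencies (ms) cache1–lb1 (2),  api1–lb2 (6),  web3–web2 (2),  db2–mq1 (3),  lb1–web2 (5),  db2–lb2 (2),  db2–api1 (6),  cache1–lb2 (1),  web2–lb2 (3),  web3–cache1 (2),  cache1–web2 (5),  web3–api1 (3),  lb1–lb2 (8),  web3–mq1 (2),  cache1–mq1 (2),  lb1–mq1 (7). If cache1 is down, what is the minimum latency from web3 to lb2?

Checking several routes:
web3 -> web2 -> lb2: 2 + 3 = 5
web3 -> api1 -> db2 -> lb2: 3 + 6 + 2 = 11
web3 -> api1 -> lb2: 3 + 6 = 9
web3 -> mq1 -> db2 -> lb2: 2 + 3 + 2 = 7
Shortest: 5 ms.

5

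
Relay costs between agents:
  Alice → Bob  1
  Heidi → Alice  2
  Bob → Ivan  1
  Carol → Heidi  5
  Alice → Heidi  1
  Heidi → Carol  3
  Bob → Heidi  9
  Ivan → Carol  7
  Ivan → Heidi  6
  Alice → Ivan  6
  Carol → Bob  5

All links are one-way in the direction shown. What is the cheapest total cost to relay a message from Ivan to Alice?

Candidate routes:
Ivan → Carol → Heidi → Alice: 7 + 5 + 2 = 14
Ivan → Carol → Bob → Heidi → Alice: 7 + 5 + 9 + 2 = 23
Ivan → Heidi → Alice: 6 + 2 = 8
Best route has total 8.

8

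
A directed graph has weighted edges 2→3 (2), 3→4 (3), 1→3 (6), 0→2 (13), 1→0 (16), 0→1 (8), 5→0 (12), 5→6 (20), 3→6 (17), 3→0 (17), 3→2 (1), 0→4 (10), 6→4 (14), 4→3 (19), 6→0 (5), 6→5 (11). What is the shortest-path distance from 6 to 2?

18

A few of the 6→2 routes:
6 - 4 - 3 - 2: 14 + 19 + 1 = 34
6 - 0 - 2: 5 + 13 = 18
6 - 0 - 1 - 3 - 2: 5 + 8 + 6 + 1 = 20
6 - 0 - 4 - 3 - 2: 5 + 10 + 19 + 1 = 35
Shortest: 18.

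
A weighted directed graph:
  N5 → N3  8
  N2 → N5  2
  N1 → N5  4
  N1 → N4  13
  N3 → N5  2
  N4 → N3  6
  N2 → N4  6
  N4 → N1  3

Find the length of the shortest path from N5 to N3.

8

Candidate routes:
N5 -> N3: 8
The minimum is 8.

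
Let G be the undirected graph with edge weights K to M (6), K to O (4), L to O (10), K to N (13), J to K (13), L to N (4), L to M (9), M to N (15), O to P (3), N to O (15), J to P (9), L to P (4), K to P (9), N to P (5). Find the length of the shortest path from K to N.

12

Some routes from K to N:
K -> N: 13
K -> P -> N: 9 + 5 = 14
K -> O -> P -> L -> N: 4 + 3 + 4 + 4 = 15
K -> O -> P -> N: 4 + 3 + 5 = 12
Shortest: 12.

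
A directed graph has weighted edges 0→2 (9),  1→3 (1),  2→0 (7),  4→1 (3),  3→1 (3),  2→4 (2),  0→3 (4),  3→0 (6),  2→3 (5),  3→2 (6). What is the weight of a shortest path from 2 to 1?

Candidate routes:
2 -> 4 -> 1: 2 + 3 = 5
2 -> 3 -> 1: 5 + 3 = 8
2 -> 0 -> 3 -> 1: 7 + 4 + 3 = 14
The minimum is 5.

5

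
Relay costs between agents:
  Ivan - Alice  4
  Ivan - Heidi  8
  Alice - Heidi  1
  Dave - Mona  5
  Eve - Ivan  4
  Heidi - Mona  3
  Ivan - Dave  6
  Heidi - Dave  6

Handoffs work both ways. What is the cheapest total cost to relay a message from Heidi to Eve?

Checking several routes:
Heidi→Ivan→Eve: 8 + 4 = 12
Heidi→Alice→Ivan→Eve: 1 + 4 + 4 = 9
Heidi→Dave→Ivan→Eve: 6 + 6 + 4 = 16
Best route has total 9.

9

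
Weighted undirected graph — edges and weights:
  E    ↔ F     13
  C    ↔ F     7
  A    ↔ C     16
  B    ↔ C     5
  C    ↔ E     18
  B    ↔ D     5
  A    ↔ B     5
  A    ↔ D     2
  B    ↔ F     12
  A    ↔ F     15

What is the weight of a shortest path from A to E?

Checking several routes:
A-B-C-F-E: 5 + 5 + 7 + 13 = 30
A-B-C-E: 5 + 5 + 18 = 28
A-D-B-C-E: 2 + 5 + 5 + 18 = 30
A-B-F-E: 5 + 12 + 13 = 30
A-F-E: 15 + 13 = 28
The minimum is 28.

28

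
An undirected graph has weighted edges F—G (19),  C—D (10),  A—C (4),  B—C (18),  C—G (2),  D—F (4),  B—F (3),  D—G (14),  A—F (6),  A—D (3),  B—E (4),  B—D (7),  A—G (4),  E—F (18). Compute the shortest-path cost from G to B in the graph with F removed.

14

Some routes from G to B avoiding F:
G-C-A-D-B: 2 + 4 + 3 + 7 = 16
G-A-D-B: 4 + 3 + 7 = 14
G-C-D-B: 2 + 10 + 7 = 19
Shortest: 14.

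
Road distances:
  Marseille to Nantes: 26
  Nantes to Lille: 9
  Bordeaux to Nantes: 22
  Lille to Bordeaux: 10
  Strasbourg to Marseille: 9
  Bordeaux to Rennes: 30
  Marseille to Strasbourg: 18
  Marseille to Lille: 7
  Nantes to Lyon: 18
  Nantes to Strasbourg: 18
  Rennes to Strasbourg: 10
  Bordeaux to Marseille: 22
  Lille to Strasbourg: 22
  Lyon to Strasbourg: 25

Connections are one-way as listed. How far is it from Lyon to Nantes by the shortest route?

60

Routes from Lyon to Nantes:
Lyon -> Strasbourg -> Marseille -> Nantes: 25 + 9 + 26 = 60
Lyon -> Strasbourg -> Marseille -> Lille -> Bordeaux -> Nantes: 25 + 9 + 7 + 10 + 22 = 73
Shortest: 60.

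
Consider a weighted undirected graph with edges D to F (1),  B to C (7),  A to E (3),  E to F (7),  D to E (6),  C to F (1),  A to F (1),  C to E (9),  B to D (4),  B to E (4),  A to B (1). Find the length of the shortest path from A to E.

3

Comparing a few candidate routes:
A → E: 3
A → B → E: 1 + 4 = 5
A → F → E: 1 + 7 = 8
The minimum is 3.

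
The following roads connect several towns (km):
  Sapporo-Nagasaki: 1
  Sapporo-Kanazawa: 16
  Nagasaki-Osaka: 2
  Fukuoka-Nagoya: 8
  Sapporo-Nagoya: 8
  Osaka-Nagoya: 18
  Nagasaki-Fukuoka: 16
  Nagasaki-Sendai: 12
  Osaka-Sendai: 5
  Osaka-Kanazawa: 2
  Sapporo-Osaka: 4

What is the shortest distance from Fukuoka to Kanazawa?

20

Comparing a few candidate routes:
Fukuoka-Nagoya-Sapporo-Nagasaki-Osaka-Kanazawa: 8 + 8 + 1 + 2 + 2 = 21
Fukuoka-Nagoya-Sapporo-Osaka-Kanazawa: 8 + 8 + 4 + 2 = 22
Fukuoka-Nagasaki-Osaka-Kanazawa: 16 + 2 + 2 = 20
The minimum is 20 km.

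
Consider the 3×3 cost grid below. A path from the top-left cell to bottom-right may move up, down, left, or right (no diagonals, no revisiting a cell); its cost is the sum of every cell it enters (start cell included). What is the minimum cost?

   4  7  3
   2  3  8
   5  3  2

14

Path (0,0) -> (1,0) -> (1,1) -> (2,1) -> (2,2): 4 + 2 + 3 + 3 + 2 = 14.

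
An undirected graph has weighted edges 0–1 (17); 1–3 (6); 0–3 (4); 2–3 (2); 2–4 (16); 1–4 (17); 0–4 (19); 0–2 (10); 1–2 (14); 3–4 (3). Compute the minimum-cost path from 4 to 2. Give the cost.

5

Checking several routes:
4 → 3 → 1 → 2: 3 + 6 + 14 = 23
4 → 3 → 2: 3 + 2 = 5
4 → 3 → 0 → 2: 3 + 4 + 10 = 17
4 → 2: 16
Shortest: 5.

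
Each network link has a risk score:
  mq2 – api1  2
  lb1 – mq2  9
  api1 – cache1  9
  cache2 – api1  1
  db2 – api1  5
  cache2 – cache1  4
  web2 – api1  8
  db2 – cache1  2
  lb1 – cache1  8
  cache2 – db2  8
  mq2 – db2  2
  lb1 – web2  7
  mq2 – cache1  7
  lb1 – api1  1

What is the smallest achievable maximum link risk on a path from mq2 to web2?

7

Checking several routes:
mq2 → cache1 → db2 → api1 → lb1 → web2: max(7, 2, 5, 1, 7) = 7
mq2 → api1 → lb1 → web2: max(2, 1, 7) = 7
mq2 → cache1 → cache2 → api1 → lb1 → web2: max(7, 4, 1, 1, 7) = 7
Best route has worst link 7.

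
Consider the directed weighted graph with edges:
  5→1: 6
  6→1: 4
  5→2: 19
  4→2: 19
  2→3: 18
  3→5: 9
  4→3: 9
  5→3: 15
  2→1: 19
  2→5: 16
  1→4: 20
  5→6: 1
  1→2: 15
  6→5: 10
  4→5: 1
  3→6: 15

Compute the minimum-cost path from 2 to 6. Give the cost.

Checking several routes:
2-3-5-6: 18 + 9 + 1 = 28
2-3-6: 18 + 15 = 33
2-5-6: 16 + 1 = 17
Shortest: 17.

17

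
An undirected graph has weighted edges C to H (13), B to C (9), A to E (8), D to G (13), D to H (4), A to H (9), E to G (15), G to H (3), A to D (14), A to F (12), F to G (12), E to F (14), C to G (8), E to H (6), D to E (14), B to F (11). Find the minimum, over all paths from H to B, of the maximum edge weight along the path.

9

Comparing a few candidate routes:
H -> A -> F -> B: max(9, 12, 11) = 12
H -> G -> F -> B: max(3, 12, 11) = 12
H -> A -> F -> G -> C -> B: max(9, 12, 12, 8, 9) = 12
H -> G -> C -> B: max(3, 8, 9) = 9
The minimum achievable maximum is 9.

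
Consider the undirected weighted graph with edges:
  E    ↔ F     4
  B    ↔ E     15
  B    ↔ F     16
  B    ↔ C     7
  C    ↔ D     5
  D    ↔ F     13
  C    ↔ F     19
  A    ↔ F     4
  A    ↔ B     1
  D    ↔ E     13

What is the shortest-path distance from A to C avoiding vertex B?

22

Paths from A to C avoiding B:
A → F → E → D → C: 4 + 4 + 13 + 5 = 26
A → F → C: 4 + 19 = 23
A → F → D → C: 4 + 13 + 5 = 22
Best route has total 22.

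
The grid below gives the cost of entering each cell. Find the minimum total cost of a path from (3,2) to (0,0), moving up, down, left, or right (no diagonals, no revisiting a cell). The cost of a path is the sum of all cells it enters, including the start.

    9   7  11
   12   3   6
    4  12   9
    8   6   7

41

Path [3,2]→[2,2]→[1,2]→[1,1]→[0,1]→[0,0]: 7 + 9 + 6 + 3 + 7 + 9 = 41.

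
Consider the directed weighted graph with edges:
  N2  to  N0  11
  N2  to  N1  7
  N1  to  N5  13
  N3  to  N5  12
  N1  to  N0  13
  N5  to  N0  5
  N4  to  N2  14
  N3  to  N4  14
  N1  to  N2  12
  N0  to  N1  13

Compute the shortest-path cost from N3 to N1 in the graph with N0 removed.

35

Candidate routes:
N3 → N4 → N2 → N1: 14 + 14 + 7 = 35
Best route has total 35.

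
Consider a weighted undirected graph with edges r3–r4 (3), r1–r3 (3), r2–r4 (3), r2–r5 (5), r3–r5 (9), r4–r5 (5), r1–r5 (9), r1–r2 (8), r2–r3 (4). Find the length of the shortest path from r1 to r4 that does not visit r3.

11

Paths from r1 to r4 avoiding r3:
r1 - r5 - r4: 9 + 5 = 14
r1 - r2 - r4: 8 + 3 = 11
r1 - r5 - r2 - r4: 9 + 5 + 3 = 17
r1 - r2 - r5 - r4: 8 + 5 + 5 = 18
Shortest: 11.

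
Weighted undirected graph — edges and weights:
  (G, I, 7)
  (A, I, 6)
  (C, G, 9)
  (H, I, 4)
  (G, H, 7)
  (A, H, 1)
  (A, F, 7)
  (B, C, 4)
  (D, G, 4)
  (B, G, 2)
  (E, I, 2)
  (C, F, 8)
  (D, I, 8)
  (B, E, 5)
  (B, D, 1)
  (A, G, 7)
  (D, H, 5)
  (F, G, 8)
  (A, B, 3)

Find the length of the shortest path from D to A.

4

Checking several routes:
D -> H -> A: 5 + 1 = 6
D -> B -> A: 1 + 3 = 4
D -> G -> B -> A: 4 + 2 + 3 = 9
D -> B -> G -> A: 1 + 2 + 7 = 10
Best route has total 4.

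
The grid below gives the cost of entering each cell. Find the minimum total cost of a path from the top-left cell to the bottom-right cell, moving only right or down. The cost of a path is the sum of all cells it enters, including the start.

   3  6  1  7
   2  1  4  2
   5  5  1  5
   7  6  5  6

22

Take [0,0] -> [1,0] -> [1,1] -> [1,2] -> [2,2] -> [2,3] -> [3,3] for a total of 3 + 2 + 1 + 4 + 1 + 5 + 6 = 22.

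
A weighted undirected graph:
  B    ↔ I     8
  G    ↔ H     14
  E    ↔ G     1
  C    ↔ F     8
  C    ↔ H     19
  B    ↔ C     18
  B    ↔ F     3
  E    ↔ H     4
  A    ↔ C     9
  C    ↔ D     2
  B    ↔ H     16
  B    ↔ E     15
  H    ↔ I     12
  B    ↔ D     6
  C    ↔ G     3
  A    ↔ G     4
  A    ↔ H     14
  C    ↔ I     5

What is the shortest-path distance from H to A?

A few of the H→A routes:
H→E→G→A: 4 + 1 + 4 = 9
H→G→A: 14 + 4 = 18
H→E→G→C→A: 4 + 1 + 3 + 9 = 17
H→A: 14
Shortest: 9.

9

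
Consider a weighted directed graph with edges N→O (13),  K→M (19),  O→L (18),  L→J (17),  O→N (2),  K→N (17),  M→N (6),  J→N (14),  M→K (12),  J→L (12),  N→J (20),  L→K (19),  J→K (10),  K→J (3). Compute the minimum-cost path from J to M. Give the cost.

Candidate routes:
J-L-K-M: 12 + 19 + 19 = 50
J-N-O-L-K-M: 14 + 13 + 18 + 19 + 19 = 83
J-K-M: 10 + 19 = 29
Best route has total 29.

29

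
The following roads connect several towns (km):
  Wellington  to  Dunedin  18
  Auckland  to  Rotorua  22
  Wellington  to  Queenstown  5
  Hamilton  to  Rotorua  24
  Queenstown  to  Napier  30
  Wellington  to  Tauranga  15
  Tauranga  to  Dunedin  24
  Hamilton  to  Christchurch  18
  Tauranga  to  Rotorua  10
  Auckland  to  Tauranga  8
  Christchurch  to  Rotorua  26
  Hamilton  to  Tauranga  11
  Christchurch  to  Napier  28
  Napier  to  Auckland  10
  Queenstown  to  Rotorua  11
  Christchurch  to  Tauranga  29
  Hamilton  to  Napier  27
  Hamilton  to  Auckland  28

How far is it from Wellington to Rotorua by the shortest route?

Checking several routes:
Wellington - Tauranga - Auckland - Rotorua: 15 + 8 + 22 = 45
Wellington - Tauranga - Rotorua: 15 + 10 = 25
Wellington - Queenstown - Rotorua: 5 + 11 = 16
Shortest: 16 km.

16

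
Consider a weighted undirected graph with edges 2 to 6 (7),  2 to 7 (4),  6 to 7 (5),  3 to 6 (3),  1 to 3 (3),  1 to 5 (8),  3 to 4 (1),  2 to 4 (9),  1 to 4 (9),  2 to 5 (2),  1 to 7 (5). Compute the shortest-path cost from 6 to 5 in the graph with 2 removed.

14

Routes from 6 to 5 avoiding 2:
6 -> 3 -> 1 -> 5: 3 + 3 + 8 = 14
6 -> 7 -> 1 -> 5: 5 + 5 + 8 = 18
6 -> 3 -> 4 -> 1 -> 5: 3 + 1 + 9 + 8 = 21
Best route has total 14.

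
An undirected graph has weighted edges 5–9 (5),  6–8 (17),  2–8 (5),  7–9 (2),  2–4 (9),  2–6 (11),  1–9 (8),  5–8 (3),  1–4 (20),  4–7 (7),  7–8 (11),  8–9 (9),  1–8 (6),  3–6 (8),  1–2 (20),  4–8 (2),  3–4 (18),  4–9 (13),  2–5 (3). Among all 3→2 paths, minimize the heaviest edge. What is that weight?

Comparing a few candidate routes:
3 - 6 - 8 - 4 - 7 - 9 - 5 - 2: max(8, 17, 2, 7, 2, 5, 3) = 17
3 - 6 - 8 - 5 - 2: max(8, 17, 3, 3) = 17
3 - 6 - 2: max(8, 11) = 11
3 - 6 - 8 - 4 - 9 - 5 - 2: max(8, 17, 2, 13, 5, 3) = 17
3 - 6 - 8 - 4 - 2: max(8, 17, 2, 9) = 17
The minimum achievable maximum is 11.

11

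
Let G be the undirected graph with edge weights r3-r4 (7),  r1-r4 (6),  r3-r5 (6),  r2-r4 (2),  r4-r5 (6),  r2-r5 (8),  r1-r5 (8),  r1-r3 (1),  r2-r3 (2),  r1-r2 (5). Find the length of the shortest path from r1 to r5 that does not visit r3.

Routes from r1 to r5 avoiding r3:
r1 -> r2 -> r5: 5 + 8 = 13
r1 -> r4 -> r2 -> r5: 6 + 2 + 8 = 16
r1 -> r4 -> r5: 6 + 6 = 12
r1 -> r2 -> r4 -> r5: 5 + 2 + 6 = 13
r1 -> r5: 8
Shortest: 8.

8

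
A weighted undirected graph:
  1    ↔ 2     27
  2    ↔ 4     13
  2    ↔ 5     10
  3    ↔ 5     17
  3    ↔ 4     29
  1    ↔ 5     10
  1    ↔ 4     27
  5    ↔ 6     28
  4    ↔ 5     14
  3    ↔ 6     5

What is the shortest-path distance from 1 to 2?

20

Checking several routes:
1-4-5-2: 27 + 14 + 10 = 51
1-2: 27
1-5-2: 10 + 10 = 20
1-4-2: 27 + 13 = 40
1-5-4-2: 10 + 14 + 13 = 37
Best route has total 20.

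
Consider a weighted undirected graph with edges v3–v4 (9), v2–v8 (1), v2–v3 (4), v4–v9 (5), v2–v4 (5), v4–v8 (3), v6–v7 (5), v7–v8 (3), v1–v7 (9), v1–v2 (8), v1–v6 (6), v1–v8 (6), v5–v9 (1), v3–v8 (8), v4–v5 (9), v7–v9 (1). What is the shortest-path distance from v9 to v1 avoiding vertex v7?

14

A few of the v9→v1 routes:
v9-v5-v4-v8-v1: 1 + 9 + 3 + 6 = 19
v9-v4-v2-v8-v1: 5 + 5 + 1 + 6 = 17
v9-v4-v8-v1: 5 + 3 + 6 = 14
v9-v4-v2-v1: 5 + 5 + 8 = 18
v9-v5-v4-v8-v2-v1: 1 + 9 + 3 + 1 + 8 = 22
v9-v4-v8-v2-v1: 5 + 3 + 1 + 8 = 17
Best route has total 14.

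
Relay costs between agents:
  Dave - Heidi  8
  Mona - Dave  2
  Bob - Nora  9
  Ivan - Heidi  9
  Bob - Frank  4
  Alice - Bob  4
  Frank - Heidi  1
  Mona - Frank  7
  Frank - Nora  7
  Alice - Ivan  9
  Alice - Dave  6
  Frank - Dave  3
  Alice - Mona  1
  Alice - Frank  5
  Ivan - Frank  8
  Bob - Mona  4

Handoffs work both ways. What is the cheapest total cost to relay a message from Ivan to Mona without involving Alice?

A few of the Ivan→Mona routes:
Ivan - Heidi - Frank - Dave - Mona: 9 + 1 + 3 + 2 = 15
Ivan - Frank - Mona: 8 + 7 = 15
Ivan - Frank - Dave - Mona: 8 + 3 + 2 = 13
Best route has total 13.

13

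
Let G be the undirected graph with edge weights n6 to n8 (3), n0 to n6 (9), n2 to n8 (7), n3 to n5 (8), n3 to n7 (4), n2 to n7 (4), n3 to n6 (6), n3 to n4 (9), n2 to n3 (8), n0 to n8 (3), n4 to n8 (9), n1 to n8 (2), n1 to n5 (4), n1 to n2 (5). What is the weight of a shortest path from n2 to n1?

5

Some routes from n2 to n1:
n2 - n3 - n6 - n8 - n1: 8 + 6 + 3 + 2 = 19
n2 - n1: 5
n2 - n8 - n1: 7 + 2 = 9
n2 - n7 - n3 - n6 - n8 - n1: 4 + 4 + 6 + 3 + 2 = 19
Best route has total 5.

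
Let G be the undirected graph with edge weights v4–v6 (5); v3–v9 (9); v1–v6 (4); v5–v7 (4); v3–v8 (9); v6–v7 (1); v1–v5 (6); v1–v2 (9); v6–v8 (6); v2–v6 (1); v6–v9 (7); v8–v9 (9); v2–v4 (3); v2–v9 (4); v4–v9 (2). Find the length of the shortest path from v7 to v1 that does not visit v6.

10

Paths from v7 to v1 avoiding v6:
v7→v5→v1: 4 + 6 = 10
Best route has total 10.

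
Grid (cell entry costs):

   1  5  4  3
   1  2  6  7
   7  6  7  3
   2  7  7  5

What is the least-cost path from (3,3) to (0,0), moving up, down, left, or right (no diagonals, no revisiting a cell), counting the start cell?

Path r3c3 -> r2c3 -> r1c3 -> r1c2 -> r1c1 -> r1c0 -> r0c0: 5 + 3 + 7 + 6 + 2 + 1 + 1 = 25.

25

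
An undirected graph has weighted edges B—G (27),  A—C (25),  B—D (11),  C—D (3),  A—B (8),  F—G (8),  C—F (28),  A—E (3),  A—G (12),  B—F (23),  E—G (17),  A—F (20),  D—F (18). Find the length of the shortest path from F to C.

Some routes from F to C:
F → D → C: 18 + 3 = 21
F → B → D → C: 23 + 11 + 3 = 37
F → C: 28
F → G → A → B → D → C: 8 + 12 + 8 + 11 + 3 = 42
F → A → B → D → C: 20 + 8 + 11 + 3 = 42
Shortest: 21.

21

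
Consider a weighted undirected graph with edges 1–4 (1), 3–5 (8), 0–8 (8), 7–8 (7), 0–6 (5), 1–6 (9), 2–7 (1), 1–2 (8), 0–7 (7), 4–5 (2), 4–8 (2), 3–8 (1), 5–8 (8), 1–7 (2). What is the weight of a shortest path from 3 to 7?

6

Some routes from 3 to 7:
3 - 5 - 4 - 1 - 7: 8 + 2 + 1 + 2 = 13
3 - 8 - 7: 1 + 7 = 8
3 - 8 - 4 - 1 - 2 - 7: 1 + 2 + 1 + 8 + 1 = 13
3 - 8 - 4 - 1 - 7: 1 + 2 + 1 + 2 = 6
The minimum is 6.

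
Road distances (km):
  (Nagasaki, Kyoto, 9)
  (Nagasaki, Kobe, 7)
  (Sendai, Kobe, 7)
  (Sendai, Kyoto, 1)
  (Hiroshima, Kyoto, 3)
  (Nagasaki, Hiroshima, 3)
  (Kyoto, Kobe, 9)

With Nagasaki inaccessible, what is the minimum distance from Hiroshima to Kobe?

11

Paths from Hiroshima to Kobe avoiding Nagasaki:
Hiroshima -> Kyoto -> Kobe: 3 + 9 = 12
Hiroshima -> Kyoto -> Sendai -> Kobe: 3 + 1 + 7 = 11
Shortest: 11 km.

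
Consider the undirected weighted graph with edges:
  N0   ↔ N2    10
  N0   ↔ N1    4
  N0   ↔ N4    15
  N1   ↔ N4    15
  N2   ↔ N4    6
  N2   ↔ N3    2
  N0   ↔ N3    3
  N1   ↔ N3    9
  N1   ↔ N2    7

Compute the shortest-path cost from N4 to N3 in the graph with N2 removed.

18

Paths from N4 to N3 avoiding N2:
N4 → N1 → N3: 15 + 9 = 24
N4 → N0 → N3: 15 + 3 = 18
N4 → N0 → N1 → N3: 15 + 4 + 9 = 28
N4 → N1 → N0 → N3: 15 + 4 + 3 = 22
The minimum is 18.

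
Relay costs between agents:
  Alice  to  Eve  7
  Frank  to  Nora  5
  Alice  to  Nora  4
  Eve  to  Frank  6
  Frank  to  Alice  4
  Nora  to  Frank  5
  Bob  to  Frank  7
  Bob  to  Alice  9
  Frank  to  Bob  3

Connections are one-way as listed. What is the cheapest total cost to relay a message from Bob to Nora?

12

Candidate routes:
Bob-Alice-Eve-Frank-Nora: 9 + 7 + 6 + 5 = 27
Bob-Frank-Alice-Nora: 7 + 4 + 4 = 15
Bob-Frank-Nora: 7 + 5 = 12
Bob-Alice-Nora: 9 + 4 = 13
The minimum is 12.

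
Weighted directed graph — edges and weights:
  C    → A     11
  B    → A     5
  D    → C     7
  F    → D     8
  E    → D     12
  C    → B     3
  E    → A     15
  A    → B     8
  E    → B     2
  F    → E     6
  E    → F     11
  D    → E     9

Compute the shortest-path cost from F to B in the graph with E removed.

Candidate routes:
F-D-C-B: 8 + 7 + 3 = 18
F-D-C-A-B: 8 + 7 + 11 + 8 = 34
Shortest: 18.

18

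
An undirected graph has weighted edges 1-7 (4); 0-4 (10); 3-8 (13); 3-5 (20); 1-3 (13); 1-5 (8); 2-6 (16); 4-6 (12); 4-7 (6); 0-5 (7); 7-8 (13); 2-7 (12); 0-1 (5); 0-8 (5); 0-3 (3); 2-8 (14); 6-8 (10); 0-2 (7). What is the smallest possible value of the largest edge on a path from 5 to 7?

7

Checking several routes:
5 - 0 - 1 - 7: max(7, 5, 4) = 7
5 - 1 - 0 - 4 - 7: max(8, 5, 10, 6) = 10
5 - 0 - 4 - 7: max(7, 10, 6) = 10
5 - 0 - 8 - 6 - 4 - 7: max(7, 5, 10, 12, 6) = 12
5 - 0 - 2 - 7: max(7, 7, 12) = 12
5 - 1 - 7: max(8, 4) = 8
Best route has worst link 7.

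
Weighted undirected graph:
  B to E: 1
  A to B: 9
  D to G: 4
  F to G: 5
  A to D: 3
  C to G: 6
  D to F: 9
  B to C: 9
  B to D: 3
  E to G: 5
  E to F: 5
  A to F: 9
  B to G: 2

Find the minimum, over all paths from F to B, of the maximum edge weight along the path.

Some routes from F to B:
F -> G -> E -> B: max(5, 5, 1) = 5
F -> E -> B: max(5, 1) = 5
F -> G -> D -> B: max(5, 4, 3) = 5
F -> G -> B: max(5, 2) = 5
Smallest bottleneck: 5.

5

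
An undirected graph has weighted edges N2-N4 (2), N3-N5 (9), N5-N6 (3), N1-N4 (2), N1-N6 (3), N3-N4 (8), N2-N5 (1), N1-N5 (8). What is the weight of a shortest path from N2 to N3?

10

Paths from N2 to N3:
N2→N4→N1→N6→N5→N3: 2 + 2 + 3 + 3 + 9 = 19
N2→N5→N6→N1→N4→N3: 1 + 3 + 3 + 2 + 8 = 17
N2→N4→N3: 2 + 8 = 10
N2→N5→N1→N4→N3: 1 + 8 + 2 + 8 = 19
N2→N5→N3: 1 + 9 = 10
N2→N4→N1→N5→N3: 2 + 2 + 8 + 9 = 21
Shortest: 10.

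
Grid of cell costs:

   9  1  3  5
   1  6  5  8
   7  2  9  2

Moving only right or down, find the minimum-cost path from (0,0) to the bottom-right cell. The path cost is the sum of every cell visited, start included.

28

One optimal route is [0,0] → [0,1] → [0,2] → [0,3] → [1,3] → [2,3].
Its cost is 9 + 1 + 3 + 5 + 8 + 2 = 28.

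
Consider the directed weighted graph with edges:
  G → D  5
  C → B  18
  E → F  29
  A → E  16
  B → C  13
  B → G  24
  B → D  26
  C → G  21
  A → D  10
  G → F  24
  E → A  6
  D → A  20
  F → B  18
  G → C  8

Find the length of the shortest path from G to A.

25

Paths from G to A:
G-C-B-D-A: 8 + 18 + 26 + 20 = 72
G-F-B-D-A: 24 + 18 + 26 + 20 = 88
G-D-A: 5 + 20 = 25
The minimum is 25.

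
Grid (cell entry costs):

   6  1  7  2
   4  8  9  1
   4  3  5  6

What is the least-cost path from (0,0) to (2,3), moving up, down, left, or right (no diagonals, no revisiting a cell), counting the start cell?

23

One optimal route is (0,0) (0,1) (0,2) (0,3) (1,3) (2,3).
Its cost is 6 + 1 + 7 + 2 + 1 + 6 = 23.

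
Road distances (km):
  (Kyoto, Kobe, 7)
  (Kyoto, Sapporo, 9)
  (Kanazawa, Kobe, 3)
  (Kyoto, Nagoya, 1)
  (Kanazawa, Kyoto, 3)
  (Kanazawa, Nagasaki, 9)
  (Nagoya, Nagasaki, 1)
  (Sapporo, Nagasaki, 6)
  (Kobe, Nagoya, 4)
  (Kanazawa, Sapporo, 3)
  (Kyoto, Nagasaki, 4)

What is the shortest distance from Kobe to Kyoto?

Some routes from Kobe to Kyoto:
Kobe - Nagoya - Kyoto: 4 + 1 = 5
Kobe - Kanazawa - Kyoto: 3 + 3 = 6
Kobe - Kyoto: 7
The minimum is 5 km.

5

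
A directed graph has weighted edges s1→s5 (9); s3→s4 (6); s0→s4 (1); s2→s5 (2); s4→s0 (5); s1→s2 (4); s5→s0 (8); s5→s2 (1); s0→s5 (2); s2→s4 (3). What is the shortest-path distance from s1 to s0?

Paths from s1 to s0:
s1 -> s2 -> s4 -> s0: 4 + 3 + 5 = 12
s1 -> s5 -> s2 -> s4 -> s0: 9 + 1 + 3 + 5 = 18
s1 -> s5 -> s0: 9 + 8 = 17
s1 -> s2 -> s5 -> s0: 4 + 2 + 8 = 14
Best route has total 12.

12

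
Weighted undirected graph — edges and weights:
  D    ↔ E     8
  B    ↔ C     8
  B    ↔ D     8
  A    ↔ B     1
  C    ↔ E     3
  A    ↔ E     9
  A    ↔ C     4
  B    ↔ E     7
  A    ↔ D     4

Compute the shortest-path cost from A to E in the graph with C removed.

8

Routes from A to E avoiding C:
A -> B -> D -> E: 1 + 8 + 8 = 17
A -> B -> E: 1 + 7 = 8
A -> D -> B -> E: 4 + 8 + 7 = 19
A -> E: 9
A -> D -> E: 4 + 8 = 12
The minimum is 8.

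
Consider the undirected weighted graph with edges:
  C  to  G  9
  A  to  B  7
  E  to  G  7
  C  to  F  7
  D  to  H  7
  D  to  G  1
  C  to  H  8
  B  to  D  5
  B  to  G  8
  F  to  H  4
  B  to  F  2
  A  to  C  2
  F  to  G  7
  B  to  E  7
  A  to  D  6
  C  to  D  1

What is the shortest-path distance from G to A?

Comparing a few candidate routes:
G→D→A: 1 + 6 = 7
G→B→A: 8 + 7 = 15
G→C→A: 9 + 2 = 11
G→D→B→A: 1 + 5 + 7 = 13
G→D→C→A: 1 + 1 + 2 = 4
Best route has total 4.

4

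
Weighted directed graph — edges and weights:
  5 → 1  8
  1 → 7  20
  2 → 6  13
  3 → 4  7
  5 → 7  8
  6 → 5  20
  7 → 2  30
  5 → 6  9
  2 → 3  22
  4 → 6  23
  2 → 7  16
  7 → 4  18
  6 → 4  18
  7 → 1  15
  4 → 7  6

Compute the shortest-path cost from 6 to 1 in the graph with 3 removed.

28

Candidate routes:
6-5-1: 20 + 8 = 28
6-4-7-1: 18 + 6 + 15 = 39
6-5-7-1: 20 + 8 + 15 = 43
The minimum is 28.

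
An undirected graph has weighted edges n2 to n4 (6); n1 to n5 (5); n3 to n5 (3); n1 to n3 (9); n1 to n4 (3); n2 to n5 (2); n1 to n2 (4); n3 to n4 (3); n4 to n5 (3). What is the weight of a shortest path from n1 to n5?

5

Comparing a few candidate routes:
n1-n4-n3-n5: 3 + 3 + 3 = 9
n1-n3-n5: 9 + 3 = 12
n1-n5: 5
n1-n4-n5: 3 + 3 = 6
n1-n2-n5: 4 + 2 = 6
n1-n4-n2-n5: 3 + 6 + 2 = 11
Best route has total 5.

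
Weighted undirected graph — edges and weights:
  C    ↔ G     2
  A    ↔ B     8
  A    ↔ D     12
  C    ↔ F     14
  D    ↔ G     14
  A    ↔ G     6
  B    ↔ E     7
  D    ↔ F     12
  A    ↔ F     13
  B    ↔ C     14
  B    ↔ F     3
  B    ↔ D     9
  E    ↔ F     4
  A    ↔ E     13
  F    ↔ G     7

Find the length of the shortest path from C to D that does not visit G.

Comparing a few candidate routes:
C → F → B → D: 14 + 3 + 9 = 26
C → B → F → D: 14 + 3 + 12 = 29
C → F → D: 14 + 12 = 26
C → B → D: 14 + 9 = 23
Best route has total 23.

23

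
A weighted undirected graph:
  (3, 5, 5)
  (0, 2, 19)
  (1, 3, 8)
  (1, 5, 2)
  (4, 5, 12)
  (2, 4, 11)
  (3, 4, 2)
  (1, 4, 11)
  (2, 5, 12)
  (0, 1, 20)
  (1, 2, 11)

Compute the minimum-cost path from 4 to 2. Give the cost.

A few of the 4→2 routes:
4 - 3 - 5 - 1 - 2: 2 + 5 + 2 + 11 = 20
4 - 2: 11
4 - 3 - 1 - 2: 2 + 8 + 11 = 21
4 - 1 - 2: 11 + 11 = 22
4 - 3 - 5 - 2: 2 + 5 + 12 = 19
The minimum is 11.

11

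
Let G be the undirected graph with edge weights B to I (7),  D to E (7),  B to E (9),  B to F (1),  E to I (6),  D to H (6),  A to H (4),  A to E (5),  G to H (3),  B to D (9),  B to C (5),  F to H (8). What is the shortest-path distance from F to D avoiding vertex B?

Routes from F to D avoiding B:
F -> H -> A -> E -> D: 8 + 4 + 5 + 7 = 24
F -> H -> D: 8 + 6 = 14
Best route has total 14.

14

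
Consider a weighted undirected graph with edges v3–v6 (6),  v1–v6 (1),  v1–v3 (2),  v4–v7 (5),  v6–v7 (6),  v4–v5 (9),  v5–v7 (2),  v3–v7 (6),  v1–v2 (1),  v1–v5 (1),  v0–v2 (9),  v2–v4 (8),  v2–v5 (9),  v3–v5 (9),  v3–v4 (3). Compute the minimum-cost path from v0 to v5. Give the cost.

11

Checking several routes:
v0 → v2 → v1 → v3 → v5: 9 + 1 + 2 + 9 = 21
v0 → v2 → v5: 9 + 9 = 18
v0 → v2 → v1 → v3 → v7 → v5: 9 + 1 + 2 + 6 + 2 = 20
v0 → v2 → v1 → v6 → v7 → v5: 9 + 1 + 1 + 6 + 2 = 19
v0 → v2 → v1 → v5: 9 + 1 + 1 = 11
Shortest: 11.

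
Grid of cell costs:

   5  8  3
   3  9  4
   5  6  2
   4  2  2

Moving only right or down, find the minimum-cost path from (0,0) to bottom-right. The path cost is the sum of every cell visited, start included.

21

Take [0,0] [1,0] [2,0] [3,0] [3,1] [3,2] for a total of 5 + 3 + 5 + 4 + 2 + 2 = 21.
For comparison, the top-then-right route costs 24.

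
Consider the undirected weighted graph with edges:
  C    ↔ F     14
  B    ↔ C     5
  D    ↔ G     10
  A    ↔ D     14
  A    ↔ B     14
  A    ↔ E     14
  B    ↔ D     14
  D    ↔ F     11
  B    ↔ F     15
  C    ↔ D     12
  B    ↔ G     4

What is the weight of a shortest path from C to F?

14

A few of the C→F routes:
C→D→F: 12 + 11 = 23
C→D→B→F: 12 + 14 + 15 = 41
C→B→G→D→F: 5 + 4 + 10 + 11 = 30
C→B→F: 5 + 15 = 20
C→F: 14
C→B→D→F: 5 + 14 + 11 = 30
Shortest: 14.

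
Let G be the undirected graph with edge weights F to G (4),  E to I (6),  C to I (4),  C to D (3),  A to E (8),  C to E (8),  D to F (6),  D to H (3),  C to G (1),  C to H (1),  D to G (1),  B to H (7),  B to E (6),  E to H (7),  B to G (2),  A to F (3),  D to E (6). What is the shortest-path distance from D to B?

Some routes from D to B:
D→H→B: 3 + 7 = 10
D→C→G→B: 3 + 1 + 2 = 6
D→H→C→G→B: 3 + 1 + 1 + 2 = 7
D→G→B: 1 + 2 = 3
D→G→C→H→B: 1 + 1 + 1 + 7 = 10
Best route has total 3.

3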